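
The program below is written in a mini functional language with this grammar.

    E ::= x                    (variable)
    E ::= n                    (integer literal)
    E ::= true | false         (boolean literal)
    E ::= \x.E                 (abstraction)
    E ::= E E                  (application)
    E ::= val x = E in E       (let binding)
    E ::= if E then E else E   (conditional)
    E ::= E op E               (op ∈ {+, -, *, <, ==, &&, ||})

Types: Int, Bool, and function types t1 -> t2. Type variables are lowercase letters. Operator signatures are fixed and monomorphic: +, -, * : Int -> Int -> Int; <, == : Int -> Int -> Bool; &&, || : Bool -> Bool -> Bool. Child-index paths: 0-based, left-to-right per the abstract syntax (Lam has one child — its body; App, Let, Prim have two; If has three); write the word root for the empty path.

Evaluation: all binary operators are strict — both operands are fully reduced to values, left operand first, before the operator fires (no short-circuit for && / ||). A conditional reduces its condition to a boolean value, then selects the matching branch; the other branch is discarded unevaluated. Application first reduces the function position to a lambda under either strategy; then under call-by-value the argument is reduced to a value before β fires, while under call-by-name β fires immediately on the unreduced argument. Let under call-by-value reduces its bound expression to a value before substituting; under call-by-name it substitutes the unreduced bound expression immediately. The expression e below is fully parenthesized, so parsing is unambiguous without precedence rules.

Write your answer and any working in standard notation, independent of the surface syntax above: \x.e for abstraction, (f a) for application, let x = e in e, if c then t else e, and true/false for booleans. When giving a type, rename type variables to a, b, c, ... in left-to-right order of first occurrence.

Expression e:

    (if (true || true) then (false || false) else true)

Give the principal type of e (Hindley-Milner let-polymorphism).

Answer: Bool

Working:
  unify Bool ~ Bool
  unify Bool ~ Bool
  unify Bool ~ Bool
  unify Bool ~ Bool
  unify Bool ~ Bool
  unify Bool ~ Bool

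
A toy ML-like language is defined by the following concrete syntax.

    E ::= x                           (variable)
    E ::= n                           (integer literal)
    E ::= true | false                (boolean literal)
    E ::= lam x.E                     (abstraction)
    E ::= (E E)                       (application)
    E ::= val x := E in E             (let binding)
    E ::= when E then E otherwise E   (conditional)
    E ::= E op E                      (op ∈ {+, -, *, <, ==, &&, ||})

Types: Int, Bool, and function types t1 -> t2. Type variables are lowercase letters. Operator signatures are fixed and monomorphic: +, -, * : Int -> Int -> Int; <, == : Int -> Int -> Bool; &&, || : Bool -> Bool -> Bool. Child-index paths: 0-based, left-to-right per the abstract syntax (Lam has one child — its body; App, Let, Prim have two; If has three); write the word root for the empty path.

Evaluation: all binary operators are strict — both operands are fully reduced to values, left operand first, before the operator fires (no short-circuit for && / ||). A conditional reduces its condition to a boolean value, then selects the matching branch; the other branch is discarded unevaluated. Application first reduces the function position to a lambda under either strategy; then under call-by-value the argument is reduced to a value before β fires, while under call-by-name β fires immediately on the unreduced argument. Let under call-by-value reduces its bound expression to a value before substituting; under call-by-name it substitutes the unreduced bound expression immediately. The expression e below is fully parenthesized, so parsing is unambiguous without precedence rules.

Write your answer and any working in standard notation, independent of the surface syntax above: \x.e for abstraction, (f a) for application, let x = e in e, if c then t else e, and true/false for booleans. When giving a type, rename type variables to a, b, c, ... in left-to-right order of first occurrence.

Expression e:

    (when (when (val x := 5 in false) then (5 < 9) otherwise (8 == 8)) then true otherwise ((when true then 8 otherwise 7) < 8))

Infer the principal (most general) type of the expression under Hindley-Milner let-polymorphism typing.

Derivation:
let x : Int
  unify Bool ~ Bool
  unify Int ~ Int
  unify Int ~ Int
  unify Int ~ Int
  unify Int ~ Int
  unify Bool ~ Bool
  unify Bool ~ Bool
  unify Bool ~ Bool
  unify Int ~ Int
  unify Int ~ Int
  unify Int ~ Int
  unify Bool ~ Bool

Answer: Bool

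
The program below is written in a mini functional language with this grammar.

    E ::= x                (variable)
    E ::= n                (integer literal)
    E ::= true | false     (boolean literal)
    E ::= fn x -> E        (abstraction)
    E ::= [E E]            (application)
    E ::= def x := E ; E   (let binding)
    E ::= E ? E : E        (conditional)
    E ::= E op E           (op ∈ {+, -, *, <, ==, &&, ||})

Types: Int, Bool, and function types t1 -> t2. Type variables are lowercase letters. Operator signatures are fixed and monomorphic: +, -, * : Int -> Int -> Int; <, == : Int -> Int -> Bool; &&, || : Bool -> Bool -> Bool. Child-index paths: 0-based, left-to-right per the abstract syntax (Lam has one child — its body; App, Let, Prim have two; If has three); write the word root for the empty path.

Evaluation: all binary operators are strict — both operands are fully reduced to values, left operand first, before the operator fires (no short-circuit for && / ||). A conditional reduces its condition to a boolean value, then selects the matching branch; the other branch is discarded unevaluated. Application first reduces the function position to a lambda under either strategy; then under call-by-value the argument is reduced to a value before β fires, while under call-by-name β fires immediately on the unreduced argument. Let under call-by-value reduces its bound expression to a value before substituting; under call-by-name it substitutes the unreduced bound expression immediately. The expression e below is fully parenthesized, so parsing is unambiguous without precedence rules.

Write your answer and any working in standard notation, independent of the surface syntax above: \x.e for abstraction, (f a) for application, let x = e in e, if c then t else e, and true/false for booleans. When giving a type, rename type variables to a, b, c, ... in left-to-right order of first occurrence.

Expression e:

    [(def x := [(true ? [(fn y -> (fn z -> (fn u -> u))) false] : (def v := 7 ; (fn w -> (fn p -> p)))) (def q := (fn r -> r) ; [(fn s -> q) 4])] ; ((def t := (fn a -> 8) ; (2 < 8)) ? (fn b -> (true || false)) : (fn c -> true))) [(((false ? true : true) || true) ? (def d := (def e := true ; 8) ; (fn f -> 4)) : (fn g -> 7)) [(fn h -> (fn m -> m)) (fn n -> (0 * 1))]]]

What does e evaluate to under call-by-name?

Trace:
step 0: ((let x = ((if true then ((\y.(\z.(\u.u))) false) else (let v = 7 in (\w.(\p.p)))) (let q = (\r.r) in ((\s.q) 4))) in (if (let t = (\a.8) in (2 < 8)) then (\b.(true || false)) else (\c.true))) ((if ((if false then true else true) || true) then (let d = (let e = true in 8) in (\f.4)) else (\g.7)) ((\h.(\m.m)) (\n.(0 * 1)))))
step 1: [let@0] ((if (let t = (\a.8) in (2 < 8)) then (\b.(true || false)) else (\c.true)) ((if ((if false then true else true) || true) then (let d = (let e = true in 8) in (\f.4)) else (\g.7)) ((\h.(\m.m)) (\n.(0 * 1)))))
step 2: [let@0.0] ((if (2 < 8) then (\b.(true || false)) else (\c.true)) ((if ((if false then true else true) || true) then (let d = (let e = true in 8) in (\f.4)) else (\g.7)) ((\h.(\m.m)) (\n.(0 * 1)))))
step 3: [delta@0.0] ((if true then (\b.(true || false)) else (\c.true)) ((if ((if false then true else true) || true) then (let d = (let e = true in 8) in (\f.4)) else (\g.7)) ((\h.(\m.m)) (\n.(0 * 1)))))
step 4: [if@0] ((\b.(true || false)) ((if ((if false then true else true) || true) then (let d = (let e = true in 8) in (\f.4)) else (\g.7)) ((\h.(\m.m)) (\n.(0 * 1)))))
step 5: [beta@root] (true || false)
step 6: [delta@root] true

Answer: true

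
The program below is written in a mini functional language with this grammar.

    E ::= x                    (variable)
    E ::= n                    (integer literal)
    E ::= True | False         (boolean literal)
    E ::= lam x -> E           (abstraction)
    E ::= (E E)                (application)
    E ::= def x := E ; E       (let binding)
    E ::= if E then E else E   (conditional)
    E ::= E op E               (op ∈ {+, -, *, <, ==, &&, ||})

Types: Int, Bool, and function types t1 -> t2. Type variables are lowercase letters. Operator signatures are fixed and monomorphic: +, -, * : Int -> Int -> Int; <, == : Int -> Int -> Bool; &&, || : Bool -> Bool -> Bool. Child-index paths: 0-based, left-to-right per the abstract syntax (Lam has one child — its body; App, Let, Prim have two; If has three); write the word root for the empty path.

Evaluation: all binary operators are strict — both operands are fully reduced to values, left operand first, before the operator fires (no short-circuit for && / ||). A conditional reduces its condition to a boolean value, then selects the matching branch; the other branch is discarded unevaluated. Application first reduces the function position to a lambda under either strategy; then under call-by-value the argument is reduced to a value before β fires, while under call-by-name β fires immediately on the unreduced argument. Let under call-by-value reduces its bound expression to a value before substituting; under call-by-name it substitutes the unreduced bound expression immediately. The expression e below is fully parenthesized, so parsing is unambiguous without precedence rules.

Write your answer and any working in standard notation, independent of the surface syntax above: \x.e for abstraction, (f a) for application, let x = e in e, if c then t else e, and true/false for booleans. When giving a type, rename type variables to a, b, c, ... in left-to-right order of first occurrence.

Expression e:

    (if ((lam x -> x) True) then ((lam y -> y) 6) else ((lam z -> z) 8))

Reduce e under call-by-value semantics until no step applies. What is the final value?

Answer: 6

Working:
step 0: (if ((\x.x) true) then ((\y.y) 6) else ((\z.z) 8))
step 1: [beta@0] (if true then ((\y.y) 6) else ((\z.z) 8))
step 2: [if@root] ((\y.y) 6)
step 3: [beta@root] 6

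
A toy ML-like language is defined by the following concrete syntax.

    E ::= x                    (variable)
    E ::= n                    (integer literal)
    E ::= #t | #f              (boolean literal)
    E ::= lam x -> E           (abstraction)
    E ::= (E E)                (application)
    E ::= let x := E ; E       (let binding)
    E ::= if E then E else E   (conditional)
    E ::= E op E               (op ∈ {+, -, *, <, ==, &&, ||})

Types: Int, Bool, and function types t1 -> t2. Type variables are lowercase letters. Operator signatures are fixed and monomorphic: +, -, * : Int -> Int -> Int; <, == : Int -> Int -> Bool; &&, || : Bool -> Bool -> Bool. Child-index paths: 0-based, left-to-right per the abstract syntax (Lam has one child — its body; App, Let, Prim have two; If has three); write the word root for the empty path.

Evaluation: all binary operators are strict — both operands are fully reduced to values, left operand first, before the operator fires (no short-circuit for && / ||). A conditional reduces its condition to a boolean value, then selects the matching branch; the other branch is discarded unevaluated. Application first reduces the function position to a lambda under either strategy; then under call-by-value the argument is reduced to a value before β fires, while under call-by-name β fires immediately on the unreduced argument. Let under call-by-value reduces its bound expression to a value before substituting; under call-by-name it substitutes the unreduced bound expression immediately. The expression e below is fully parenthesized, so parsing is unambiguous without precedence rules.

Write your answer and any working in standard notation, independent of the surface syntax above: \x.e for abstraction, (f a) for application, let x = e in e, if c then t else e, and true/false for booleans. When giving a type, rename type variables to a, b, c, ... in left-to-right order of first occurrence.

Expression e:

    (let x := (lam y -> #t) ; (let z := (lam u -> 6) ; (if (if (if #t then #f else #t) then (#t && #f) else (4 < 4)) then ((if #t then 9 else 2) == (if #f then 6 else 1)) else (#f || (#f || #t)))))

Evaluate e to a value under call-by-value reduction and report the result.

Derivation:
step 0: (let x = (\y.true) in (let z = (\u.6) in (if (if (if true then false else true) then (true && false) else (4 < 4)) then ((if true then 9 else 2) == (if false then 6 else 1)) else (false || (false || true)))))
step 1: [let@root] (let z = (\u.6) in (if (if (if true then false else true) then (true && false) else (4 < 4)) then ((if true then 9 else 2) == (if false then 6 else 1)) else (false || (false || true))))
step 2: [let@root] (if (if (if true then false else true) then (true && false) else (4 < 4)) then ((if true then 9 else 2) == (if false then 6 else 1)) else (false || (false || true)))
step 3: [if@0.0] (if (if false then (true && false) else (4 < 4)) then ((if true then 9 else 2) == (if false then 6 else 1)) else (false || (false || true)))
step 4: [if@0] (if (4 < 4) then ((if true then 9 else 2) == (if false then 6 else 1)) else (false || (false || true)))
step 5: [delta@0] (if false then ((if true then 9 else 2) == (if false then 6 else 1)) else (false || (false || true)))
step 6: [if@root] (false || (false || true))
step 7: [delta@1] (false || true)
step 8: [delta@root] true

Answer: true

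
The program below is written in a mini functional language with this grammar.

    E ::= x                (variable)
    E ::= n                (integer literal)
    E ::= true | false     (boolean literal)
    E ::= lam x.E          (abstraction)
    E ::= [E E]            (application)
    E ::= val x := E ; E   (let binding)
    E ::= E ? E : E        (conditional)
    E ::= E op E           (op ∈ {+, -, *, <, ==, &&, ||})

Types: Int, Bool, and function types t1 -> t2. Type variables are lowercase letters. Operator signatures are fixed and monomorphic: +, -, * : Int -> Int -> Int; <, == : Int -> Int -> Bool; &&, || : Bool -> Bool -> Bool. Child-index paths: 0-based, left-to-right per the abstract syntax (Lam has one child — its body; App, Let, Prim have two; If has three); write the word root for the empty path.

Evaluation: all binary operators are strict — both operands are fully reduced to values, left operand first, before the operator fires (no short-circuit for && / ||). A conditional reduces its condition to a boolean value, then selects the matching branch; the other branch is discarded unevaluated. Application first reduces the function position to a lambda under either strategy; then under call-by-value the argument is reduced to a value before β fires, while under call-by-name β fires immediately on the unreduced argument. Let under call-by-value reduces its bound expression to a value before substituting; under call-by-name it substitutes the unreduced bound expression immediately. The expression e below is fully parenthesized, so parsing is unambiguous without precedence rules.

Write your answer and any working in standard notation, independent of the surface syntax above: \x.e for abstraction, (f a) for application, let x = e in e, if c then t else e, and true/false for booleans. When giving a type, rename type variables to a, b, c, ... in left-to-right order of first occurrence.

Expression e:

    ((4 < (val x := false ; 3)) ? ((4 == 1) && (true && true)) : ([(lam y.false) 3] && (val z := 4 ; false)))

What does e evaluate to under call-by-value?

Answer: false

Derivation:
step 0: (if (4 < (let x = false in 3)) then ((4 == 1) && (true && true)) else (((\y.false) 3) && (let z = 4 in false)))
step 1: [let@0.1] (if (4 < 3) then ((4 == 1) && (true && true)) else (((\y.false) 3) && (let z = 4 in false)))
step 2: [delta@0] (if false then ((4 == 1) && (true && true)) else (((\y.false) 3) && (let z = 4 in false)))
step 3: [if@root] (((\y.false) 3) && (let z = 4 in false))
step 4: [beta@0] (false && (let z = 4 in false))
step 5: [let@1] (false && false)
step 6: [delta@root] false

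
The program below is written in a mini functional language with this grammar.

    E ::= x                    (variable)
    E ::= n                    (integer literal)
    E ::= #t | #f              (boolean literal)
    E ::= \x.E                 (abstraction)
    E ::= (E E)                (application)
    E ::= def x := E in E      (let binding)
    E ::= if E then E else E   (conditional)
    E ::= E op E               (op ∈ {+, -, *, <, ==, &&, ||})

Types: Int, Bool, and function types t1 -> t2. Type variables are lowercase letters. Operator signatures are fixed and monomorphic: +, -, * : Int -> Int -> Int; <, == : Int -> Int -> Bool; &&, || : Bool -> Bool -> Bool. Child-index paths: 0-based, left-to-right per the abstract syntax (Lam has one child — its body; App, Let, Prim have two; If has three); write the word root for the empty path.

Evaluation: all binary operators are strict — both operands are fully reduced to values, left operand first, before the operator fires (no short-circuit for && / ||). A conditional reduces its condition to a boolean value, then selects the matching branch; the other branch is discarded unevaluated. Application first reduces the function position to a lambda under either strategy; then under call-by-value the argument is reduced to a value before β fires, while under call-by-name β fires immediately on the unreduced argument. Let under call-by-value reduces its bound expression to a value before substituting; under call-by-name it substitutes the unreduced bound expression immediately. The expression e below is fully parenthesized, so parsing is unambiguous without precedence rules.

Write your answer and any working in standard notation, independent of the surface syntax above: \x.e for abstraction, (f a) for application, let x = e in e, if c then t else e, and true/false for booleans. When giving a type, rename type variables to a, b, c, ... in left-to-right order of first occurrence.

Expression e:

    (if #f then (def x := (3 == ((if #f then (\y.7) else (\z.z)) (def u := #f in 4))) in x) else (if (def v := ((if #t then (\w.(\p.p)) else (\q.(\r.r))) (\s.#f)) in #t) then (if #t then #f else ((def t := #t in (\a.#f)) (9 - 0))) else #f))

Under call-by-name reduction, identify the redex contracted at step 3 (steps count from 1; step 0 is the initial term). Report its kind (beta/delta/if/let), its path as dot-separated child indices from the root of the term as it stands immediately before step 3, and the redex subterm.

Answer: if at root : (if true then (if true then false else ((let t = true in (\a.false)) (9 - 0))) else false)

Trace:
step 0: (if false then (let x = (3 == ((if false then (\y.7) else (\z.z)) (let u = false in 4))) in x) else (if (let v = ((if true then (\w.(\p.p)) else (\q.(\r.r))) (\s.false)) in true) then (if true then false else ((let t = true in (\a.false)) (9 - 0))) else false))
step 1: [if@root] (if (let v = ((if true then (\w.(\p.p)) else (\q.(\r.r))) (\s.false)) in true) then (if true then false else ((let t = true in (\a.false)) (9 - 0))) else false)
step 2: [let@0] (if true then (if true then false else ((let t = true in (\a.false)) (9 - 0))) else false)
step 3: [if@root] (if true then false else ((let t = true in (\a.false)) (9 - 0)))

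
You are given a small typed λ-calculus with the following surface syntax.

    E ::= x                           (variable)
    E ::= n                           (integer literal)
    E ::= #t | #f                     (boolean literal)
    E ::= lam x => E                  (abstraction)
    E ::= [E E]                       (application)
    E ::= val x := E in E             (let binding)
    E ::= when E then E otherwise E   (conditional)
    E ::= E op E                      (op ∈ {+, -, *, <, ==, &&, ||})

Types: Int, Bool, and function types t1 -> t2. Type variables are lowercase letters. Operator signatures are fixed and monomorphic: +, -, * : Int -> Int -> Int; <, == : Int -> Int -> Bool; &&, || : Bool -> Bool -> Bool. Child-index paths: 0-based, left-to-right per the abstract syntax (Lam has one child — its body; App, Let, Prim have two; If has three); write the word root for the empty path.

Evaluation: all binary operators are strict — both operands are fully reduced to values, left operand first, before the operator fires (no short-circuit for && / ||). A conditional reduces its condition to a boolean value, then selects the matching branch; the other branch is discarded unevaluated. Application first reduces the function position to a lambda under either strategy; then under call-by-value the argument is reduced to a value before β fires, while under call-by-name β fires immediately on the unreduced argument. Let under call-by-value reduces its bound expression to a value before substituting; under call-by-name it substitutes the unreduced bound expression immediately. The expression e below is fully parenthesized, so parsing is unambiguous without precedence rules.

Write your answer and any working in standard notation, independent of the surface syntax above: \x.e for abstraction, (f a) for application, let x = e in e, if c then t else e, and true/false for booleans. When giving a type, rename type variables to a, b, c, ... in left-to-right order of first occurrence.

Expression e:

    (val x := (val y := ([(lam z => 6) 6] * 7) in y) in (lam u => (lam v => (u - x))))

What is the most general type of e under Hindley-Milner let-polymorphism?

Derivation:
\z._ : a -> Int
  unify a -> Int ~ Int -> b
  unify a ~ Int
  unify Int ~ b
_ _ : Int
  unify Int ~ Int
  unify Int ~ Int
let y : Int
y : Int
let x : Int
u : c
  unify c ~ Int
x : Int
  unify Int ~ Int
\v._ : d -> Int
\u._ : Int -> d -> Int

Answer: Int -> a -> Int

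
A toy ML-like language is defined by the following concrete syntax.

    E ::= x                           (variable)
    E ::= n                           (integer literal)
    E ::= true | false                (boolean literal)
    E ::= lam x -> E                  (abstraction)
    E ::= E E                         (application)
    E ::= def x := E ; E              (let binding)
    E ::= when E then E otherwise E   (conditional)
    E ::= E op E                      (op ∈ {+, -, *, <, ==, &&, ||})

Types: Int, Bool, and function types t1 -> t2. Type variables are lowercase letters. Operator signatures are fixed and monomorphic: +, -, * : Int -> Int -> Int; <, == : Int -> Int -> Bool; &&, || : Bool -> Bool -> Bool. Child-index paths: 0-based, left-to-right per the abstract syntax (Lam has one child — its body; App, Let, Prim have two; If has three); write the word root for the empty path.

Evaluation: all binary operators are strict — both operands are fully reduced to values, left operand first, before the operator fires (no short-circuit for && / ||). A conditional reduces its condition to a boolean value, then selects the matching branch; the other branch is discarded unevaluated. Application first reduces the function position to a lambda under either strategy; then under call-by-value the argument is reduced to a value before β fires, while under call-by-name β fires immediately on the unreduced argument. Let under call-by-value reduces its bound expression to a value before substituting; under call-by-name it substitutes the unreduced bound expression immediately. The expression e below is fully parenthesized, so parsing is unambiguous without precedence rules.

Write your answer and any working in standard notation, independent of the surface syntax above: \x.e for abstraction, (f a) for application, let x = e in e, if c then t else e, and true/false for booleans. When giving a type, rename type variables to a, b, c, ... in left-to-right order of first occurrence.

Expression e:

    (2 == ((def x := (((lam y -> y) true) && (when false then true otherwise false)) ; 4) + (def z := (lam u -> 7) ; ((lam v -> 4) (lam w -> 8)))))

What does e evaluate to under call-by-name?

Answer: false

Trace:
step 0: (2 == ((let x = (((\y.y) true) && (if false then true else false)) in 4) + (let z = (\u.7) in ((\v.4) (\w.8)))))
step 1: [let@1.0] (2 == (4 + (let z = (\u.7) in ((\v.4) (\w.8)))))
step 2: [let@1.1] (2 == (4 + ((\v.4) (\w.8))))
step 3: [beta@1.1] (2 == (4 + 4))
step 4: [delta@1] (2 == 8)
step 5: [delta@root] false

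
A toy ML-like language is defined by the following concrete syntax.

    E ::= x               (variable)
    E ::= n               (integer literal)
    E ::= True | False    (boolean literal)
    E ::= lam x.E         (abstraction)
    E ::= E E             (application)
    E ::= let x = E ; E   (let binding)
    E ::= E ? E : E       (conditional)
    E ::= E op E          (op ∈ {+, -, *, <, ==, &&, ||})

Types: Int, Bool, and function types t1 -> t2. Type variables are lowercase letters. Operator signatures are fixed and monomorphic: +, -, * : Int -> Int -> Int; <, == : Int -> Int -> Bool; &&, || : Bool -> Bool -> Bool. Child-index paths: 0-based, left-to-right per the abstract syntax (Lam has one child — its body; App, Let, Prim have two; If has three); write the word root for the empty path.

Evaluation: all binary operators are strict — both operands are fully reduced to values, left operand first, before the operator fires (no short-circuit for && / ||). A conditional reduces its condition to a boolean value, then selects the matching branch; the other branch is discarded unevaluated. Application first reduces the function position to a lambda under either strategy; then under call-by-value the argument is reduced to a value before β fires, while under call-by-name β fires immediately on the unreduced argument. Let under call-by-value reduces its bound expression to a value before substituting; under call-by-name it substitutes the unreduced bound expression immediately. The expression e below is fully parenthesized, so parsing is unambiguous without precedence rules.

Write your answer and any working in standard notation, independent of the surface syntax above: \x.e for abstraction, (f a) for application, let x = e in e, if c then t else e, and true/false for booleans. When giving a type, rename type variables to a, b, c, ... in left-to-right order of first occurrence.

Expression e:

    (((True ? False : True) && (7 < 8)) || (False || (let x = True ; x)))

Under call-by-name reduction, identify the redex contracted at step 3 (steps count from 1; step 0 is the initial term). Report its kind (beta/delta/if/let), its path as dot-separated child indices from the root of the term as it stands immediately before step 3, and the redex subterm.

Answer: delta at 0 : (false && true)

Working:
step 0: (((if true then false else true) && (7 < 8)) || (false || (let x = true in x)))
step 1: [if@0.0] ((false && (7 < 8)) || (false || (let x = true in x)))
step 2: [delta@0.1] ((false && true) || (false || (let x = true in x)))
step 3: [delta@0] (false || (false || (let x = true in x)))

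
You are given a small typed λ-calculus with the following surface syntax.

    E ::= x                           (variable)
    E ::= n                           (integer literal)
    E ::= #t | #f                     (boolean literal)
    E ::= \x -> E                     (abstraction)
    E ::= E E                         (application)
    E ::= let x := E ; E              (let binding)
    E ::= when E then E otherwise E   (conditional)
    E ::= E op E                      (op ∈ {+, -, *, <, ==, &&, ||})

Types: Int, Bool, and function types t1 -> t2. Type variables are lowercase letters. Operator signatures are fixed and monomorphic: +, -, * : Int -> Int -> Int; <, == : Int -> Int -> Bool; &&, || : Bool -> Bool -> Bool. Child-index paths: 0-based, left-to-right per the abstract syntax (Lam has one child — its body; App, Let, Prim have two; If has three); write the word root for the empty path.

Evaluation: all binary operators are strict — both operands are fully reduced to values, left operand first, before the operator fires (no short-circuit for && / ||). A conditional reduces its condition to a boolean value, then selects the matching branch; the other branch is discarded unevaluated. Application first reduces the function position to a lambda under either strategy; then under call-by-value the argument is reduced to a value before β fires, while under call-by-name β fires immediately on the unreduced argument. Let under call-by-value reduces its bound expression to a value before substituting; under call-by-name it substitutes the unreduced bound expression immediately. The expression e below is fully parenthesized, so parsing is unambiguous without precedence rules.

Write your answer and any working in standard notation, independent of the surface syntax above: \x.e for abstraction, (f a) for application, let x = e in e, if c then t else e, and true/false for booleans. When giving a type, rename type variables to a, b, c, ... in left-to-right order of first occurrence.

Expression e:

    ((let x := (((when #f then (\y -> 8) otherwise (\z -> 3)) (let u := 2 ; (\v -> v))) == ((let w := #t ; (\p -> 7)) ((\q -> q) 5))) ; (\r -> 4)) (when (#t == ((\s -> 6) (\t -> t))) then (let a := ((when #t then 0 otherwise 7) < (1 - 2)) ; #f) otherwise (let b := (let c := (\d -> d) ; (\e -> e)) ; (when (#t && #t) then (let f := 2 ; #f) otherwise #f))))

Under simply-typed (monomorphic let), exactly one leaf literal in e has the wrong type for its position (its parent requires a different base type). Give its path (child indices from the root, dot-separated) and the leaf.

Trace:
  unify Bool ~ Bool
\y._ : a -> Int
\z._ : b -> Int
  unify a -> Int ~ b -> Int
  unify a ~ b
  unify Int ~ Int
let u : Int
v : c
\v._ : c -> c
  unify b -> Int ~ (c -> c) -> d
  unify b ~ c -> c
  unify Int ~ d
_ _ : Int
  unify Int ~ Int
let w : Bool
\p._ : e -> Int
q : f
\q._ : f -> f
  unify f -> f ~ Int -> g
  unify f ~ Int
  unify Int ~ g
_ _ : Int
  unify e -> Int ~ Int -> h
  unify e ~ Int
  unify Int ~ h
_ _ : Int
  unify Int ~ Int
let x : Bool
\r._ : i -> Int
  unify Bool ~ Int
  FAIL: mismatch Bool ~ Int

Answer: 1.0.0 : true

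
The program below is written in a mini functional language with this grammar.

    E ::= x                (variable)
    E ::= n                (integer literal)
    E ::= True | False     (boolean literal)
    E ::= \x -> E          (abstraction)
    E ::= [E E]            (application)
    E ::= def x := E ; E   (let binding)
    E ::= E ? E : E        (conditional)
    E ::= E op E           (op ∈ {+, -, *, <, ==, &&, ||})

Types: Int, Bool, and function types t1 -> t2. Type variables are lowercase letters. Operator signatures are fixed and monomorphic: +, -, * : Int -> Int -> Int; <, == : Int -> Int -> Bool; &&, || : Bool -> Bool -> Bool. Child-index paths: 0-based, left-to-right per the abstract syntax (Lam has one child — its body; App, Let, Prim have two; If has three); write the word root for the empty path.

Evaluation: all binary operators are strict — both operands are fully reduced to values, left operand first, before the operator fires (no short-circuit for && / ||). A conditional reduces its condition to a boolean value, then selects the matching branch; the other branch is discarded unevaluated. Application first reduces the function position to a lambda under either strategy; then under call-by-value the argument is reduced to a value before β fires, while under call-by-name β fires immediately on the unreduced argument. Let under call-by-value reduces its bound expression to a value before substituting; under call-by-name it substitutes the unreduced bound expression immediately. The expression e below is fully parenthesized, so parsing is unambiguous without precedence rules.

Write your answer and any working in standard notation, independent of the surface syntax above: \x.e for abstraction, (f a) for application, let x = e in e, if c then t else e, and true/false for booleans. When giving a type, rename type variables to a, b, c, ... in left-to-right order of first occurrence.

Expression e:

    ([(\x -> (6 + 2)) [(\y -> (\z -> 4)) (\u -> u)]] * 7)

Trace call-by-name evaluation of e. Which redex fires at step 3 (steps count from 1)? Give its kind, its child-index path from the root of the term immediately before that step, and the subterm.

Answer: delta at root : (8 * 7)

Working:
step 0: (((\x.(6 + 2)) ((\y.(\z.4)) (\u.u))) * 7)
step 1: [beta@0] ((6 + 2) * 7)
step 2: [delta@0] (8 * 7)
step 3: [delta@root] 56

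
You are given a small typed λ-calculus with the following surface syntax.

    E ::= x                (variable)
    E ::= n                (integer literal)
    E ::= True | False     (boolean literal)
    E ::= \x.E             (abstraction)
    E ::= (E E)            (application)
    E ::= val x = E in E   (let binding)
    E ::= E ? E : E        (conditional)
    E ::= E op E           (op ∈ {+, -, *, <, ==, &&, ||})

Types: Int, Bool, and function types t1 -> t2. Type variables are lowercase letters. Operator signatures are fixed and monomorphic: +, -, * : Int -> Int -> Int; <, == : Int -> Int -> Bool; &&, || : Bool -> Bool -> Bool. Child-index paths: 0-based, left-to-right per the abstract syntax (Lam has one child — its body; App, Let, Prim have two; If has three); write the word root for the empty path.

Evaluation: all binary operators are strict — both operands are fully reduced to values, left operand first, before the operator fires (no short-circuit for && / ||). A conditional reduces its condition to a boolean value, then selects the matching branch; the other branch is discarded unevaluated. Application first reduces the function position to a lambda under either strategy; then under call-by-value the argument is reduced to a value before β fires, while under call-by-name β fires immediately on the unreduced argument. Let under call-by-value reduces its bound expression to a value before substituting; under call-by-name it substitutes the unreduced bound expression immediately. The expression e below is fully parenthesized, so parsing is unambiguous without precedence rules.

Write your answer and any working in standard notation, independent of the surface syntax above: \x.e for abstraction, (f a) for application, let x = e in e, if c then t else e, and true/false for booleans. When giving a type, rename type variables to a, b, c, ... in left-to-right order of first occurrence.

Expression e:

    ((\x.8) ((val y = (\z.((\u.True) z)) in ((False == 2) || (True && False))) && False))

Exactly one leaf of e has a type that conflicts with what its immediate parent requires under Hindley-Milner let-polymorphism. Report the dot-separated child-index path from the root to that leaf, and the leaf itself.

Trace:
\x._ : a -> Int
\u._ : c -> Bool
z : b
  unify c -> Bool ~ b -> d
  unify c ~ b
  unify Bool ~ d
_ _ : Bool
\z._ : b -> Bool
let y : forall. b -> Bool
  unify Bool ~ Int
  FAIL: mismatch Bool ~ Int

Answer: 1.0.1.0.0 : false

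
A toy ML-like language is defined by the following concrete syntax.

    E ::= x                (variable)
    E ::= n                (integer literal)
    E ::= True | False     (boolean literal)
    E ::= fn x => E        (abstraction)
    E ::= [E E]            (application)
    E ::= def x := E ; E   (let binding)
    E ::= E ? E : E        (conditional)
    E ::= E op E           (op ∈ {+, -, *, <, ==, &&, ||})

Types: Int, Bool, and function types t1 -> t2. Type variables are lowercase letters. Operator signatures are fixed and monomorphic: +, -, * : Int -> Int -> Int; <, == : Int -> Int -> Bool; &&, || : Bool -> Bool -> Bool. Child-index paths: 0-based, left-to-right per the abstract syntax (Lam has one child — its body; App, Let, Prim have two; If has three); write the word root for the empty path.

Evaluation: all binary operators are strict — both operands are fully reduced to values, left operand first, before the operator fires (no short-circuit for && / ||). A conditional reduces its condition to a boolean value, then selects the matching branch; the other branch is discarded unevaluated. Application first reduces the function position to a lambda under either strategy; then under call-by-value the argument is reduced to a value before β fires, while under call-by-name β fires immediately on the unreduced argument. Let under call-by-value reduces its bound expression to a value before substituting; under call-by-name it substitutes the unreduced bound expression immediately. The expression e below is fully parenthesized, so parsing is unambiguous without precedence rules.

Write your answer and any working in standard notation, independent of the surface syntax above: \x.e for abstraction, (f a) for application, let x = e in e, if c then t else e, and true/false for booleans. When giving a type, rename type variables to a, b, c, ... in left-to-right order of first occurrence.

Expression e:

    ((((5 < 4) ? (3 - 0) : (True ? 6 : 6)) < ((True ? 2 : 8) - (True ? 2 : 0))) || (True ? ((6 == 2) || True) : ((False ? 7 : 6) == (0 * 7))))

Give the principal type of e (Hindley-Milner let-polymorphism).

Answer: Bool

Working:
  unify Int ~ Int
  unify Int ~ Int
  unify Bool ~ Bool
  unify Int ~ Int
  unify Int ~ Int
  unify Bool ~ Bool
  unify Int ~ Int
  unify Int ~ Int
  unify Int ~ Int
  unify Bool ~ Bool
  unify Int ~ Int
  unify Int ~ Int
  unify Bool ~ Bool
  unify Int ~ Int
  unify Int ~ Int
  unify Int ~ Int
  unify Bool ~ Bool
  unify Bool ~ Bool
  unify Int ~ Int
  unify Int ~ Int
  unify Bool ~ Bool
  unify Bool ~ Bool
  unify Bool ~ Bool
  unify Int ~ Int
  unify Int ~ Int
  unify Int ~ Int
  unify Int ~ Int
  unify Int ~ Int
  unify Bool ~ Bool
  unify Bool ~ Bool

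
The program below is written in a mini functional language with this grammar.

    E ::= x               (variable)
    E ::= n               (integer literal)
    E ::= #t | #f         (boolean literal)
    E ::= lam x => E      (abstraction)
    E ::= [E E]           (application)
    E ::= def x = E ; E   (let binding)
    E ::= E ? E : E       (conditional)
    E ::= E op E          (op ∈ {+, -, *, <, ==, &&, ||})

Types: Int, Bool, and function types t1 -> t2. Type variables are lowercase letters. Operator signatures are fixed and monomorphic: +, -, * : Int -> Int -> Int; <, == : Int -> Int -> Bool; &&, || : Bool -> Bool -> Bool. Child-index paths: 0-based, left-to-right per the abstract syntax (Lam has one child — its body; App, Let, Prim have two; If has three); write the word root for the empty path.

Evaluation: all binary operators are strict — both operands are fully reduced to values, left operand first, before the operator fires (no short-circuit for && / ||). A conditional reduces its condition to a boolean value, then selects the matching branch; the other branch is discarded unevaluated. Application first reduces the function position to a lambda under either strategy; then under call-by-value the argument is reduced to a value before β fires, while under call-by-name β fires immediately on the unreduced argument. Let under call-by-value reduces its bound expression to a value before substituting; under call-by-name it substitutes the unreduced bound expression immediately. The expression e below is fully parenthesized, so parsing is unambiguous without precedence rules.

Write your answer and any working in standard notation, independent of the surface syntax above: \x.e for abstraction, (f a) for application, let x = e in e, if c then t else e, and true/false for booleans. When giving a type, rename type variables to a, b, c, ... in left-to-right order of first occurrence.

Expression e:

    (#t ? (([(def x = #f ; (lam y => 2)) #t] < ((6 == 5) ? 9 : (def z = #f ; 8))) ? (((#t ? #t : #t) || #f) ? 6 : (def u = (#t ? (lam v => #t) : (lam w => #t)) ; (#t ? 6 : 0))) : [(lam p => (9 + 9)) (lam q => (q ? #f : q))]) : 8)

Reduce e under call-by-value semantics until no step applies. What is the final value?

Answer: 6

Working:
step 0: (if true then (if (((let x = false in (\y.2)) true) < (if (6 == 5) then 9 else (let z = false in 8))) then (if ((if true then true else true) || false) then 6 else (let u = (if true then (\v.true) else (\w.true)) in (if true then 6 else 0))) else ((\p.(9 + 9)) (\q.(if q then false else q)))) else 8)
step 1: [if@root] (if (((let x = false in (\y.2)) true) < (if (6 == 5) then 9 else (let z = false in 8))) then (if ((if true then true else true) || false) then 6 else (let u = (if true then (\v.true) else (\w.true)) in (if true then 6 else 0))) else ((\p.(9 + 9)) (\q.(if q then false else q))))
step 2: [let@0.0.0] (if (((\y.2) true) < (if (6 == 5) then 9 else (let z = false in 8))) then (if ((if true then true else true) || false) then 6 else (let u = (if true then (\v.true) else (\w.true)) in (if true then 6 else 0))) else ((\p.(9 + 9)) (\q.(if q then false else q))))
step 3: [beta@0.0] (if (2 < (if (6 == 5) then 9 else (let z = false in 8))) then (if ((if true then true else true) || false) then 6 else (let u = (if true then (\v.true) else (\w.true)) in (if true then 6 else 0))) else ((\p.(9 + 9)) (\q.(if q then false else q))))
step 4: [delta@0.1.0] (if (2 < (if false then 9 else (let z = false in 8))) then (if ((if true then true else true) || false) then 6 else (let u = (if true then (\v.true) else (\w.true)) in (if true then 6 else 0))) else ((\p.(9 + 9)) (\q.(if q then false else q))))
step 5: [if@0.1] (if (2 < (let z = false in 8)) then (if ((if true then true else true) || false) then 6 else (let u = (if true then (\v.true) else (\w.true)) in (if true then 6 else 0))) else ((\p.(9 + 9)) (\q.(if q then false else q))))
step 6: [let@0.1] (if (2 < 8) then (if ((if true then true else true) || false) then 6 else (let u = (if true then (\v.true) else (\w.true)) in (if true then 6 else 0))) else ((\p.(9 + 9)) (\q.(if q then false else q))))
step 7: [delta@0] (if true then (if ((if true then true else true) || false) then 6 else (let u = (if true then (\v.true) else (\w.true)) in (if true then 6 else 0))) else ((\p.(9 + 9)) (\q.(if q then false else q))))
step 8: [if@root] (if ((if true then true else true) || false) then 6 else (let u = (if true then (\v.true) else (\w.true)) in (if true then 6 else 0)))
step 9: [if@0.0] (if (true || false) then 6 else (let u = (if true then (\v.true) else (\w.true)) in (if true then 6 else 0)))
step 10: [delta@0] (if true then 6 else (let u = (if true then (\v.true) else (\w.true)) in (if true then 6 else 0)))
step 11: [if@root] 6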